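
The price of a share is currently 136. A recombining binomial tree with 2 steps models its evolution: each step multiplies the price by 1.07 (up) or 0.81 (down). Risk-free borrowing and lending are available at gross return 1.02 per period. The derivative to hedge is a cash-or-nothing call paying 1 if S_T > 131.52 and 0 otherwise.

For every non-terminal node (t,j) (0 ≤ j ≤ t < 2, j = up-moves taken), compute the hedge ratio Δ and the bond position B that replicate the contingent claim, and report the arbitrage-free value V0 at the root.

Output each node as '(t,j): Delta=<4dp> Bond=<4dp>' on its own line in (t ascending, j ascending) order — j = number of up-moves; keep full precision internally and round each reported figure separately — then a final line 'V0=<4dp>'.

Under the risk-neutral measure, an up-move has probability p* = (R−d)/(u−d) = 0.8077 and values discount at R = 1.02.
Terminal values V(2,·): V(2,0)=0.0000, V(2,1)=0.0000, V(2,2)=1.0000
(1,0): S=110.1600. Δ = (V_up−V_dn)/(S_up−S_dn) = (0.0000−0.0000)/(117.8712−89.2296) = 0.0000. V = [p*·0.0000 + (1−p*)·0.0000]/1.02 = 0.0000. B = V − Δ·S = 0.0000.
(1,1): S=145.5200. Δ = (V_up−V_dn)/(S_up−S_dn) = (1.0000−0.0000)/(155.7064−117.8712) = 0.0264. V = [p*·1.0000 + (1−p*)·0.0000]/1.02 = 0.7919. B = V − Δ·S = -3.0543.
(0,0): S=136.0000. Δ = (V_up−V_dn)/(S_up−S_dn) = (0.7919−0.0000)/(145.5200−110.1600) = 0.0224. V = [p*·0.7919 + (1−p*)·0.0000]/1.02 = 0.6270. B = V − Δ·S = -2.4186.
Root portfolio cost Δ·136+B reproduces V0=0.6270.

(0,0): Delta=0.0224 Bond=-2.4186
(1,0): Delta=0.0000 Bond=0.0000
(1,1): Delta=0.0264 Bond=-3.0543
V0=0.6270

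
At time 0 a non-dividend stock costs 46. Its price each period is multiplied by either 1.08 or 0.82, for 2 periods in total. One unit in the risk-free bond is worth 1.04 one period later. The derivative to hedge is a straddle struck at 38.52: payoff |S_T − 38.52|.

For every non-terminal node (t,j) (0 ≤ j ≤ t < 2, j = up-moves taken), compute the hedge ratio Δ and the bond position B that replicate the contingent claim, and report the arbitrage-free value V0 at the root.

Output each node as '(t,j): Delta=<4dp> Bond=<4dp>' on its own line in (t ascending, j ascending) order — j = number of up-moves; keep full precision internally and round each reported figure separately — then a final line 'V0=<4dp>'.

(0,0): Delta=0.8123 Bond=-26.6454
(1,0): Delta=-0.5478 Bond=23.5885
(1,1): Delta=1.0000 Bond=-37.0385
V0=10.7183

Since d<R<u, set p* = (R−d)/(u−d) = 0.8462; price each node as the discounted p*-expectation of its children.
At expiry t=2: V(2,0)=7.5896, V(2,1)=2.2176, V(2,2)=15.1344
(1,0): S=37.7200. Δ = (V_up−V_dn)/(S_up−S_dn) = (2.2176−7.5896)/(40.7376−30.9304) = -0.5478. V = [p*·2.2176 + (1−p*)·7.5896]/1.04 = 2.9270. B = V − Δ·S = 23.5885.
(1,1): S=49.6800. Δ = (V_up−V_dn)/(S_up−S_dn) = (15.1344−2.2176)/(53.6544−40.7376) = 1.0000. V = [p*·15.1344 + (1−p*)·2.2176]/1.04 = 12.6415. B = V − Δ·S = -37.0385.
(0,0): S=46.0000. Δ = (V_up−V_dn)/(S_up−S_dn) = (12.6415−2.9270)/(49.6800−37.7200) = 0.8123. V = [p*·12.6415 + (1−p*)·2.9270]/1.04 = 10.7183. B = V − Δ·S = -26.6454.
Self-financing check: at every node Δ·S+B equals the discounted successor values.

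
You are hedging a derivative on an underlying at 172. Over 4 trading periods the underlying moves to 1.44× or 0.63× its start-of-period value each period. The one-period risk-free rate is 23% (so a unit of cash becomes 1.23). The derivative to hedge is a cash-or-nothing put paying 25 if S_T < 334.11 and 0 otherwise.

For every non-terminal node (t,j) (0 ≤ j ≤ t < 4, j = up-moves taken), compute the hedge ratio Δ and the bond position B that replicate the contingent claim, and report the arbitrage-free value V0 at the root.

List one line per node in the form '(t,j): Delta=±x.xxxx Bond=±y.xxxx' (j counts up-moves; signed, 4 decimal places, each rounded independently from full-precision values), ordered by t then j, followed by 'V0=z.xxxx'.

(0,0): Delta=-0.0392 Bond=14.3753
(1,0): Delta=0.0000 Bond=13.4346
(1,1): Delta=-0.0452 Bond=19.1680
(2,0): Delta=0.0000 Bond=16.5246
(2,1): Delta=0.0000 Bond=16.5246
(2,2): Delta=-0.0521 Bond=26.0449
(3,0): Delta=0.0000 Bond=20.3252
(3,1): Delta=0.0000 Bond=20.3252
(3,2): Delta=0.0000 Bond=20.3252
(3,3): Delta=-0.0601 Bond=36.1337
V0=7.6340

The replicating-portfolio and risk-neutral prices coincide; use p* = (1.23−0.63)/(1.44−0.63) = 0.7407 for the latter.
Terminal payoffs: V(4,0)=25.0000, V(4,1)=25.0000, V(4,2)=25.0000, V(4,3)=25.0000, V(4,4)=0.0000
Node (3,0) S=43.0081: V=(p*·25.0000+(1−p*)·25.0000)/1.23=20.3252; Δ=(25.0000−25.0000)/(61.9316−27.0951)=0.0000; B=V−Δ·S=20.3252
Node (3,1) S=98.3042: V=(p*·25.0000+(1−p*)·25.0000)/1.23=20.3252; Δ=(25.0000−25.0000)/(141.5580−61.9316)=0.0000; B=V−Δ·S=20.3252
Node (3,2) S=224.6953: V=(p*·25.0000+(1−p*)·25.0000)/1.23=20.3252; Δ=(25.0000−25.0000)/(323.5612−141.5580)=0.0000; B=V−Δ·S=20.3252
Node (3,3) S=513.5892: V=(p*·0.0000+(1−p*)·25.0000)/1.23=5.2695; Δ=(0.0000−25.0000)/(739.5685−323.5612)=-0.0601; B=V−Δ·S=36.1337
Node (2,0) S=68.2668: V=(p*·20.3252+(1−p*)·20.3252)/1.23=16.5246; Δ=(20.3252−20.3252)/(98.3042−43.0081)=0.0000; B=V−Δ·S=16.5246
Node (2,1) S=156.0384: V=(p*·20.3252+(1−p*)·20.3252)/1.23=16.5246; Δ=(20.3252−20.3252)/(224.6953−98.3042)=0.0000; B=V−Δ·S=16.5246
Node (2,2) S=356.6592: V=(p*·5.2695+(1−p*)·20.3252)/1.23=7.4576; Δ=(5.2695−20.3252)/(513.5892−224.6953)=-0.0521; B=V−Δ·S=26.0449
Node (1,0) S=108.3600: V=(p*·16.5246+(1−p*)·16.5246)/1.23=13.4346; Δ=(16.5246−16.5246)/(156.0384−68.2668)=0.0000; B=V−Δ·S=13.4346
Node (1,1) S=247.6800: V=(p*·7.4576+(1−p*)·16.5246)/1.23=7.9742; Δ=(7.4576−16.5246)/(356.6592−156.0384)=-0.0452; B=V−Δ·S=19.1680
Node (0,0) S=172.0000: V=(p*·7.9742+(1−p*)·13.4346)/1.23=7.6340; Δ=(7.9742−13.4346)/(247.6800−108.3600)=-0.0392; B=V−Δ·S=14.3753
Each (Δ,B) replicates both successor values, so the strategy is self-financing and V0 is arbitrage-free.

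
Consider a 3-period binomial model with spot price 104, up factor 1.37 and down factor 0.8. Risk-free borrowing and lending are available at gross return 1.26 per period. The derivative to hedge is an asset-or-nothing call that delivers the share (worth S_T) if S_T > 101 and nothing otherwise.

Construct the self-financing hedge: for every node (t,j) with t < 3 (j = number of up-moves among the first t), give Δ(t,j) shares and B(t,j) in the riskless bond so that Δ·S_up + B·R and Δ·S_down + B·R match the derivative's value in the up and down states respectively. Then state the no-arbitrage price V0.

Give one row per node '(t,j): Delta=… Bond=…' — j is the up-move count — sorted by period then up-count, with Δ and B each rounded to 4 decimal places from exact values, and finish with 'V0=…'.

(0,0): Delta=1.2868 Bond=-34.1271
(1,0): Delta=2.1090 Bond=-111.4093
(1,1): Delta=1.1720 Bond=-26.6414
(2,0): Delta=0.0000 Bond=0.0000
(2,1): Delta=2.4035 Bond=-173.9438
(2,2): Delta=1.0000 Bond=0.0000
V0=99.6985

No-arbitrage ⇒ martingale measure with p* = (R−d)/(u−d) = 0.8070.
Terminal values V(3,·): V(3,0)=0.0000, V(3,1)=0.0000, V(3,2)=156.1581, V(3,3)=267.4207
  t=2,j=0: stock 66.5600 → up 91.1872 (V=0.0000), down 53.2480 (V=0.0000). Price 0.0000; hedge Δ=0.0000, bond B=0.0000.
  t=2,j=1: stock 113.9840 → up 156.1581 (V=156.1581), down 91.1872 (V=0.0000). Price 100.0177; hedge Δ=2.4035, bond B=-173.9438.
  t=2,j=2: stock 195.1976 → up 267.4207 (V=267.4207), down 156.1581 (V=156.1581). Price 195.1976; hedge Δ=1.0000, bond B=0.0000.
  t=1,j=0: stock 83.2000 → up 113.9840 (V=100.0177), down 66.5600 (V=0.0000). Price 64.0604; hedge Δ=2.1090, bond B=-111.4093.
  t=1,j=1: stock 142.4800 → up 195.1976 (V=195.1976), down 113.9840 (V=100.0177). Price 140.3409; hedge Δ=1.1720, bond B=-26.6414.
  t=0,j=0: stock 104.0000 → up 142.4800 (V=140.3409), down 83.2000 (V=64.0604). Price 99.6985; hedge Δ=1.2868, bond B=-34.1271.
Each (Δ,B) replicates both successor values, so the strategy is self-financing and V0 is arbitrage-free.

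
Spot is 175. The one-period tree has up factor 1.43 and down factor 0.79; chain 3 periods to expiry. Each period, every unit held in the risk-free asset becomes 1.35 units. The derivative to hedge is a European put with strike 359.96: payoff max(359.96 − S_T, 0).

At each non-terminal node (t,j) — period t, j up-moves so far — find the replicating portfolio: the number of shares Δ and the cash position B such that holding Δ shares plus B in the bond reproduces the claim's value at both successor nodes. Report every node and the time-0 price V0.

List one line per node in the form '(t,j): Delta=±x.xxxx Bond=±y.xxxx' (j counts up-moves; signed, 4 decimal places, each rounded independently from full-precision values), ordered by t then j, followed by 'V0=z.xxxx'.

(0,0): Delta=-0.4307 Bond=88.0033
(1,0): Delta=-1.0000 Bond=197.5089
(1,1): Delta=-0.3858 Bond=107.5609
(2,0): Delta=-1.0000 Bond=266.6370
(2,1): Delta=-1.0000 Bond=266.6370
(2,2): Delta=-0.3373 Bond=127.8602
V0=12.6292

Since d<R<u, set p* = (R−d)/(u−d) = 0.8750; price each node as the discounted p*-expectation of its children.
At expiry t=3: V(3,0)=273.6782, V(3,1)=203.7790, V(3,2)=77.2526, V(3,3)=0.0000
  t=2,j=0: stock 109.2175 → up 156.1810 (V=203.7790), down 86.2818 (V=273.6782). Price 157.4195; hedge Δ=-1.0000, bond B=266.6370.
  t=2,j=1: stock 197.6975 → up 282.7074 (V=77.2526), down 156.1810 (V=203.7790). Price 68.9395; hedge Δ=-1.0000, bond B=266.6370.
  t=2,j=2: stock 357.8575 → up 511.7362 (V=0.0000), down 282.7074 (V=77.2526). Price 7.1530; hedge Δ=-0.3373, bond B=127.8602.
  t=1,j=0: stock 138.2500 → up 197.6975 (V=68.9395), down 109.2175 (V=157.4195). Price 59.2589; hedge Δ=-1.0000, bond B=197.5089.
  t=1,j=1: stock 250.2500 → up 357.8575 (V=7.1530), down 197.6975 (V=68.9395). Price 11.0195; hedge Δ=-0.3858, bond B=107.5609.
  t=0,j=0: stock 175.0000 → up 250.2500 (V=11.0195), down 138.2500 (V=59.2589). Price 12.6292; hedge Δ=-0.4307, bond B=88.0033.
The time-0 hedge costs 12.6292, which is the no-arbitrage price.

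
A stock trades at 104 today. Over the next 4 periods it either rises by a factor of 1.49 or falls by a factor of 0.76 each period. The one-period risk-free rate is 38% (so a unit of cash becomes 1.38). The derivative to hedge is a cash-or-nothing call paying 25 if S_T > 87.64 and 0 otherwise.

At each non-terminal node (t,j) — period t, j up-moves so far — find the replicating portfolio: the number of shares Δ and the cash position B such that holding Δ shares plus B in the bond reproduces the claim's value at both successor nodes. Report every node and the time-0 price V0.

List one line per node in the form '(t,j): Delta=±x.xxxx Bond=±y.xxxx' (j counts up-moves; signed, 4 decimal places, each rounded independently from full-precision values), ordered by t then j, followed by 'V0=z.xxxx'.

Risk-neutral probability p* = (R−d)/(u−d) = (1.38−0.76)/(1.49−0.76) = 0.8493.
Terminal values V(4,·): V(4,0)=0.0000, V(4,1)=0.0000, V(4,2)=25.0000, V(4,3)=25.0000, V(4,4)=25.0000
  t=3,j=0: stock 45.6535 → up 68.0237 (V=0.0000), down 34.6967 (V=0.0000). Price 0.0000; hedge Δ=0.0000, bond B=0.0000.
  t=3,j=1: stock 89.5049 → up 133.3623 (V=25.0000), down 68.0237 (V=0.0000). Price 15.3861; hedge Δ=0.3826, bond B=-18.8604.
  t=3,j=2: stock 175.4767 → up 261.4603 (V=25.0000), down 133.3623 (V=25.0000). Price 18.1159; hedge Δ=0.0000, bond B=18.1159.
  t=3,j=3: stock 344.0267 → up 512.5998 (V=25.0000), down 261.4603 (V=25.0000). Price 18.1159; hedge Δ=0.0000, bond B=18.1159.
  t=2,j=0: stock 60.0704 → up 89.5049 (V=15.3861), down 45.6535 (V=0.0000). Price 9.4693; hedge Δ=0.3509, bond B=-11.6076.
  t=2,j=1: stock 117.7696 → up 175.4767 (V=18.1159), down 89.5049 (V=15.3861). Price 12.8294; hedge Δ=0.0318, bond B=9.0900.
  t=2,j=2: stock 230.8904 → up 344.0267 (V=18.1159), down 175.4767 (V=18.1159). Price 13.1275; hedge Δ=0.0000, bond B=13.1275.
  t=1,j=0: stock 79.0400 → up 117.7696 (V=12.8294), down 60.0704 (V=9.4693). Price 8.9298; hedge Δ=0.0582, bond B=4.3269.
  t=1,j=1: stock 154.9600 → up 230.8904 (V=13.1275), down 117.7696 (V=12.8294). Price 9.4801; hedge Δ=0.0026, bond B=9.0718.
  t=0,j=0: stock 104.0000 → up 154.9600 (V=9.4801), down 79.0400 (V=8.9298). Price 6.8096; hedge Δ=0.0072, bond B=6.0557.
The time-0 hedge costs 6.8096, which is the no-arbitrage price.

(0,0): Delta=0.0072 Bond=6.0557
(1,0): Delta=0.0582 Bond=4.3269
(1,1): Delta=0.0026 Bond=9.0718
(2,0): Delta=0.3509 Bond=-11.6076
(2,1): Delta=0.0318 Bond=9.0900
(2,2): Delta=0.0000 Bond=13.1275
(3,0): Delta=0.0000 Bond=0.0000
(3,1): Delta=0.3826 Bond=-18.8604
(3,2): Delta=0.0000 Bond=18.1159
(3,3): Delta=0.0000 Bond=18.1159
V0=6.8096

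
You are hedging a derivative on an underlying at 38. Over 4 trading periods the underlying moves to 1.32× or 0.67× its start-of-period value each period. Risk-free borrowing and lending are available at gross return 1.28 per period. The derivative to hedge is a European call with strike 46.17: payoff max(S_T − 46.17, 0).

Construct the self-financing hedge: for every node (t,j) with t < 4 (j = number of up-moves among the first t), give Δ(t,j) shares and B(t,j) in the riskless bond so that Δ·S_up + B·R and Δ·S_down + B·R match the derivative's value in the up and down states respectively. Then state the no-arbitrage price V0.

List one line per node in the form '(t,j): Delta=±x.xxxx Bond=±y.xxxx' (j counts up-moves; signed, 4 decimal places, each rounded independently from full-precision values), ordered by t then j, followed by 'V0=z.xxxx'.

(0,0): Delta=0.9453 Bond=-14.9891
(1,0): Delta=0.4024 Bond=-5.3621
(1,1): Delta=0.9634 Bond=-20.0926
(2,0): Delta=0.0000 Bond=0.0000
(2,1): Delta=0.4158 Bond=-7.3136
(2,2): Delta=0.9816 Bond=-26.9254
(3,0): Delta=0.0000 Bond=0.0000
(3,1): Delta=0.0000 Bond=0.0000
(3,2): Delta=0.4296 Bond=-9.9753
(3,3): Delta=1.0000 Bond=-36.0703
V0=20.9333

Risk-neutral probability p* = (R−d)/(u−d) = (1.28−0.67)/(1.32−0.67) = 0.9385.
Terminal values V(4,·): V(4,0)=0.0000, V(4,1)=0.0000, V(4,2)=0.0000, V(4,3)=12.3872, V(4,4)=69.1964
Node (3,0) S=11.4290: V=(p*·0.0000+(1−p*)·0.0000)/1.28=0.0000; Δ=(0.0000−0.0000)/(15.0863−7.6574)=0.0000; B=V−Δ·S=0.0000
Node (3,1) S=22.5168: V=(p*·0.0000+(1−p*)·0.0000)/1.28=0.0000; Δ=(0.0000−0.0000)/(29.7222−15.0863)=0.0000; B=V−Δ·S=0.0000
Node (3,2) S=44.3615: V=(p*·12.3872+(1−p*)·0.0000)/1.28=9.0820; Δ=(12.3872−0.0000)/(58.5572−29.7222)=0.4296; B=V−Δ·S=-9.9753
Node (3,3) S=87.3988: V=(p*·69.1964+(1−p*)·12.3872)/1.28=51.3285; Δ=(69.1964−12.3872)/(115.3664−58.5572)=1.0000; B=V−Δ·S=-36.0703
Node (2,0) S=17.0582: V=(p*·0.0000+(1−p*)·0.0000)/1.28=0.0000; Δ=(0.0000−0.0000)/(22.5168−11.4290)=0.0000; B=V−Δ·S=0.0000
Node (2,1) S=33.6072: V=(p*·9.0820+(1−p*)·0.0000)/1.28=6.6586; Δ=(9.0820−0.0000)/(44.3615−22.5168)=0.4158; B=V−Δ·S=-7.3136
Node (2,2) S=66.2112: V=(p*·51.3285+(1−p*)·9.0820)/1.28=38.0693; Δ=(51.3285−9.0820)/(87.3988−44.3615)=0.9816; B=V−Δ·S=-26.9254
Node (1,0) S=25.4600: V=(p*·6.6586+(1−p*)·0.0000)/1.28=4.8819; Δ=(6.6586−0.0000)/(33.6072−17.0582)=0.4024; B=V−Δ·S=-5.3621
Node (1,1) S=50.1600: V=(p*·38.0693+(1−p*)·6.6586)/1.28=28.2315; Δ=(38.0693−6.6586)/(66.2112−33.6072)=0.9634; B=V−Δ·S=-20.0926
Node (0,0) S=38.0000: V=(p*·28.2315+(1−p*)·4.8819)/1.28=20.9333; Δ=(28.2315−4.8819)/(50.1600−25.4600)=0.9453; B=V−Δ·S=-14.9891
Root portfolio cost Δ·38+B reproduces V0=20.9333.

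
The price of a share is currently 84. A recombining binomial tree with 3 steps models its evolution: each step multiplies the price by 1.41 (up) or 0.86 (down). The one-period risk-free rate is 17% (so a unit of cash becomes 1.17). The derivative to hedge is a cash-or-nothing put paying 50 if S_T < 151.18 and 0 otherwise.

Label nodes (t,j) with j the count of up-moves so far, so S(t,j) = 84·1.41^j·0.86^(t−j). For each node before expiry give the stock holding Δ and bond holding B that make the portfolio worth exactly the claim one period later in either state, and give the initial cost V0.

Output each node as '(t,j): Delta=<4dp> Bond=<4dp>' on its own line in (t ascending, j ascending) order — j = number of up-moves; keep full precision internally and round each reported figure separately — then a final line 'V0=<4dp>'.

(0,0): Delta=-0.2512 Bond=46.7262
(1,0): Delta=0.0000 Bond=36.5257
(1,1): Delta=-0.3698 Bond=68.7166
(2,0): Delta=0.0000 Bond=42.7350
(2,1): Delta=0.0000 Bond=42.7350
(2,2): Delta=-0.5444 Bond=109.5571
V0=25.6286

No-arbitrage ⇒ martingale measure with p* = (R−d)/(u−d) = 0.5636.
Terminal values V(3,·): V(3,0)=50.0000, V(3,1)=50.0000, V(3,2)=50.0000, V(3,3)=0.0000
Node (2,0) S=62.1264: V=(p*·50.0000+(1−p*)·50.0000)/1.17=42.7350; Δ=(50.0000−50.0000)/(87.5982−53.4287)=0.0000; B=V−Δ·S=42.7350
Node (2,1) S=101.8584: V=(p*·50.0000+(1−p*)·50.0000)/1.17=42.7350; Δ=(50.0000−50.0000)/(143.6203−87.5982)=0.0000; B=V−Δ·S=42.7350
Node (2,2) S=167.0004: V=(p*·0.0000+(1−p*)·50.0000)/1.17=18.6480; Δ=(0.0000−50.0000)/(235.4706−143.6203)=-0.5444; B=V−Δ·S=109.5571
Node (1,0) S=72.2400: V=(p*·42.7350+(1−p*)·42.7350)/1.17=36.5257; Δ=(42.7350−42.7350)/(101.8584−62.1264)=0.0000; B=V−Δ·S=36.5257
Node (1,1) S=118.4400: V=(p*·18.6480+(1−p*)·42.7350)/1.17=24.9220; Δ=(18.6480−42.7350)/(167.0004−101.8584)=-0.3698; B=V−Δ·S=68.7166
Node (0,0) S=84.0000: V=(p*·24.9220+(1−p*)·36.5257)/1.17=25.6286; Δ=(24.9220−36.5257)/(118.4400−72.2400)=-0.2512; B=V−Δ·S=46.7262
Self-financing check: at every node Δ·S+B equals the discounted successor values.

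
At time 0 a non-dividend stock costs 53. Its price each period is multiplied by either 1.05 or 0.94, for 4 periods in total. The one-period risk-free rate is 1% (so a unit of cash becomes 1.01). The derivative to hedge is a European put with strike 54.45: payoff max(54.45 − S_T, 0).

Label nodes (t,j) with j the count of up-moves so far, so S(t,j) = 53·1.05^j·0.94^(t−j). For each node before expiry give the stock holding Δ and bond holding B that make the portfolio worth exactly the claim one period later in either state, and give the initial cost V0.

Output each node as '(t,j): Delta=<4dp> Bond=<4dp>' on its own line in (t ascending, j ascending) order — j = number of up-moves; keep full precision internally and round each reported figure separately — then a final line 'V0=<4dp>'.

(0,0): Delta=-0.4734 Bond=27.1490
(1,0): Delta=-0.7665 Bond=42.0237
(1,1): Delta=-0.3235 Bond=19.0758
(2,0): Delta=-1.0000 Bond=53.3771
(2,1): Delta=-0.6471 Bond=36.1964
(2,2): Delta=-0.1579 Bond=9.5923
(3,0): Delta=-1.0000 Bond=53.9109
(3,1): Delta=-1.0000 Bond=53.9109
(3,2): Delta=-0.4666 Bond=26.6426
(3,3): Delta=0.0000 Bond=0.0000
V0=2.0578

Since d<R<u, set p* = (R−d)/(u−d) = 0.6364; price each node as the discounted p*-expectation of its children.
Terminal payoffs: V(4,0)=13.0703, V(4,1)=8.2280, V(4,2)=2.8190, V(4,3)=0.0000, V(4,4)=0.0000
Node (3,0) S=44.0210: V=(p*·8.2280+(1−p*)·13.0703)/1.01=9.8899; Δ=(8.2280−13.0703)/(46.2220−41.3797)=-1.0000; B=V−Δ·S=53.9109
Node (3,1) S=49.1723: V=(p*·2.8190+(1−p*)·8.2280)/1.01=4.7386; Δ=(2.8190−8.2280)/(51.6310−46.2220)=-1.0000; B=V−Δ·S=53.9109
Node (3,2) S=54.9265: V=(p*·0.0000+(1−p*)·2.8190)/1.01=1.0150; Δ=(0.0000−2.8190)/(57.6729−51.6310)=-0.4666; B=V−Δ·S=26.6426
Node (3,3) S=61.3541: V=(p*·0.0000+(1−p*)·0.0000)/1.01=0.0000; Δ=(0.0000−0.0000)/(64.4218−57.6729)=0.0000; B=V−Δ·S=0.0000
Node (2,0) S=46.8308: V=(p*·4.7386+(1−p*)·9.8899)/1.01=6.5463; Δ=(4.7386−9.8899)/(49.1723−44.0210)=-1.0000; B=V−Δ·S=53.3771
Node (2,1) S=52.3110: V=(p*·1.0150+(1−p*)·4.7386)/1.01=2.3455; Δ=(1.0150−4.7386)/(54.9265−49.1723)=-0.6471; B=V−Δ·S=36.1964
Node (2,2) S=58.4325: V=(p*·0.0000+(1−p*)·1.0150)/1.01=0.3654; Δ=(0.0000−1.0150)/(61.3541−54.9265)=-0.1579; B=V−Δ·S=9.5923
Node (1,0) S=49.8200: V=(p*·2.3455+(1−p*)·6.5463)/1.01=3.8347; Δ=(2.3455−6.5463)/(52.3110−46.8308)=-0.7665; B=V−Δ·S=42.0237
Node (1,1) S=55.6500: V=(p*·0.3654+(1−p*)·2.3455)/1.01=1.0747; Δ=(0.3654−2.3455)/(58.4325−52.3110)=-0.3235; B=V−Δ·S=19.0758
Node (0,0) S=53.0000: V=(p*·1.0747+(1−p*)·3.8347)/1.01=2.0578; Δ=(1.0747−3.8347)/(55.6500−49.8200)=-0.4734; B=V−Δ·S=27.1490
Check: Δ(0,0)·S0 + B(0,0) = 2.0578 = V0.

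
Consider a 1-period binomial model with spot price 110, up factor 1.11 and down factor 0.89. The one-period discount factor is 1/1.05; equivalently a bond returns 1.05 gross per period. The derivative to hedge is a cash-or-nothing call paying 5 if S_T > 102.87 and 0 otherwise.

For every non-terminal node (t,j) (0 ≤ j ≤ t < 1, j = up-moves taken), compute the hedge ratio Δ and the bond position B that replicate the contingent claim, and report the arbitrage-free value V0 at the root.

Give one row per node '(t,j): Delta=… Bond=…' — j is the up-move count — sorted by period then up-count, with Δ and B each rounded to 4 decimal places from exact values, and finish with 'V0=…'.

The replicating-portfolio and risk-neutral prices coincide; use p* = (1.05−0.89)/(1.11−0.89) = 0.7273 for the latter.
Payoff layer (t=1): V(1,0)=0.0000, V(1,1)=5.0000
  t=0,j=0: stock 110.0000 → up 122.1000 (V=5.0000), down 97.9000 (V=0.0000). Price 3.4632; hedge Δ=0.2066, bond B=-19.2641.
Self-financing check: at every node Δ·S+B equals the discounted successor values.

(0,0): Delta=0.2066 Bond=-19.2641
V0=3.4632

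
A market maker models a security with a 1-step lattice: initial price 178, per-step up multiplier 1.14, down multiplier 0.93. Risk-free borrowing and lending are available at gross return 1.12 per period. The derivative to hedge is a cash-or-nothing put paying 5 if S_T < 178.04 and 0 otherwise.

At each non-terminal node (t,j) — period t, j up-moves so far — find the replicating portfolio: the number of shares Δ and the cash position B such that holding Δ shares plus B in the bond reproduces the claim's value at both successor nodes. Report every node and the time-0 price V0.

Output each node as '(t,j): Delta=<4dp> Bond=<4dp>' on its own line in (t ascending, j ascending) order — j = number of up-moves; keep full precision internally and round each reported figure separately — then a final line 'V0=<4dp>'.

The replicating-portfolio and risk-neutral prices coincide; use p* = (1.12−0.93)/(1.14−0.93) = 0.9048 for the latter.
Payoff layer (t=1): V(1,0)=5.0000, V(1,1)=0.0000
(0,0): S=178.0000. Δ = (V_up−V_dn)/(S_up−S_dn) = (0.0000−5.0000)/(202.9200−165.5400) = -0.1338. V = [p*·0.0000 + (1−p*)·5.0000]/1.12 = 0.4252. B = V − Δ·S = 24.2347.
The time-0 hedge costs 0.4252, which is the no-arbitrage price.

(0,0): Delta=-0.1338 Bond=24.2347
V0=0.4252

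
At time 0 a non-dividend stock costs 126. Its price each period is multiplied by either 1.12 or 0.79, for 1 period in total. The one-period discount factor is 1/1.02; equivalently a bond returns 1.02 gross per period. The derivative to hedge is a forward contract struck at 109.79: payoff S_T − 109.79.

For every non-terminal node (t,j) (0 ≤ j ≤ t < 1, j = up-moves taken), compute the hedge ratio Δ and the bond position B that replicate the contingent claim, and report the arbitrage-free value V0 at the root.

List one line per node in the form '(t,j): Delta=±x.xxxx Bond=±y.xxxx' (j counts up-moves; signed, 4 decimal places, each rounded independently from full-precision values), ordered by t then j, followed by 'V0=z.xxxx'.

(0,0): Delta=1.0000 Bond=-107.6373
V0=18.3627

Since d<R<u, set p* = (R−d)/(u−d) = 0.6970; price each node as the discounted p*-expectation of its children.
Terminal payoffs: V(1,0)=-10.2500, V(1,1)=31.3300
  t=0,j=0: stock 126.0000 → up 141.1200 (V=31.3300), down 99.5400 (V=-10.2500). Price 18.3627; hedge Δ=1.0000, bond B=-107.6373.
Self-financing check: at every node Δ·S+B equals the discounted successor values.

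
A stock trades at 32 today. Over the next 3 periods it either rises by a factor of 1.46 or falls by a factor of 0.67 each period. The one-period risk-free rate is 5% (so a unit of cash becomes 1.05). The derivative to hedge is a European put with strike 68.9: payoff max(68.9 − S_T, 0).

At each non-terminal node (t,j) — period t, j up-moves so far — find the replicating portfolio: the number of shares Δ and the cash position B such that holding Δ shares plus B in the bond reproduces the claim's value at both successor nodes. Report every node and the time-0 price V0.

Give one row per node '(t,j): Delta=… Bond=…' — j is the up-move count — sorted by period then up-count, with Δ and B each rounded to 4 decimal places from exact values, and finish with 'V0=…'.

(0,0): Delta=-0.7452 Bond=54.3165
(1,0): Delta=-1.0000 Bond=62.4943
(1,1): Delta=-0.6191 Bond=51.1390
(2,0): Delta=-1.0000 Bond=65.6190
(2,1): Delta=-1.0000 Bond=65.6190
(2,2): Delta=-0.4305 Bond=40.8316
V0=30.4688

No-arbitrage ⇒ martingale measure with p* = (R−d)/(u−d) = 0.4810.
At expiry t=3: V(3,0)=59.2756, V(3,1)=47.9274, V(3,2)=23.1985, V(3,3)=0.0000
(2,0): S=14.3648. Δ = (V_up−V_dn)/(S_up−S_dn) = (47.9274−59.2756)/(20.9726−9.6244) = -1.0000. V = [p*·47.9274 + (1−p*)·59.2756]/1.05 = 51.2542. B = V − Δ·S = 65.6190.
(2,1): S=31.3024. Δ = (V_up−V_dn)/(S_up−S_dn) = (23.1985−47.9274)/(45.7015−20.9726) = -1.0000. V = [p*·23.1985 + (1−p*)·47.9274]/1.05 = 34.3166. B = V − Δ·S = 65.6190.
(2,2): S=68.2112. Δ = (V_up−V_dn)/(S_up−S_dn) = (0.0000−23.1985)/(99.5884−45.7015) = -0.4305. V = [p*·0.0000 + (1−p*)·23.1985]/1.05 = 11.4664. B = V − Δ·S = 40.8316.
(1,0): S=21.4400. Δ = (V_up−V_dn)/(S_up−S_dn) = (34.3166−51.2542)/(31.3024−14.3648) = -1.0000. V = [p*·34.3166 + (1−p*)·51.2542]/1.05 = 41.0543. B = V − Δ·S = 62.4943.
(1,1): S=46.7200. Δ = (V_up−V_dn)/(S_up−S_dn) = (11.4664−34.3166)/(68.2112−31.3024) = -0.6191. V = [p*·11.4664 + (1−p*)·34.3166]/1.05 = 22.2147. B = V − Δ·S = 51.1390.
(0,0): S=32.0000. Δ = (V_up−V_dn)/(S_up−S_dn) = (22.2147−41.0543)/(46.7200−21.4400) = -0.7452. V = [p*·22.2147 + (1−p*)·41.0543]/1.05 = 30.4688. B = V − Δ·S = 54.3165.
Each (Δ,B) replicates both successor values, so the strategy is self-financing and V0 is arbitrage-free.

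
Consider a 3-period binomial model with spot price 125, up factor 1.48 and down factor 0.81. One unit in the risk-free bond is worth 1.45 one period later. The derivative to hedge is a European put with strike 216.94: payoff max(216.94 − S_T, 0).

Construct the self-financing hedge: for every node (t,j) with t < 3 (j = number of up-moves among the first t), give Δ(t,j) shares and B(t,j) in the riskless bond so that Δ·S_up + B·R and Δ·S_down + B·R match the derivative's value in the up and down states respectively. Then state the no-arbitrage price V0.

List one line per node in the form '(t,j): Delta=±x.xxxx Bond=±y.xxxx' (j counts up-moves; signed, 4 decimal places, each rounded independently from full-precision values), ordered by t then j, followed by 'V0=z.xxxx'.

The replicating-portfolio and risk-neutral prices coincide; use p* = (1.45−0.81)/(1.48−0.81) = 0.9552 for the latter.
At expiry t=3: V(3,0)=150.5099, V(3,1)=95.5615, V(3,2)=0.0000, V(3,3)=0.0000
(2,0): S=82.0125. Δ = (V_up−V_dn)/(S_up−S_dn) = (95.5615−150.5099)/(121.3785−66.4301) = -1.0000. V = [p*·95.5615 + (1−p*)·150.5099]/1.45 = 67.6013. B = V − Δ·S = 149.6138.
(2,1): S=149.8500. Δ = (V_up−V_dn)/(S_up−S_dn) = (0.0000−95.5615)/(221.7780−121.3785) = -0.9518. V = [p*·0.0000 + (1−p*)·95.5615]/1.45 = 2.9509. B = V − Δ·S = 145.5801.
(2,2): S=273.8000. Δ = (V_up−V_dn)/(S_up−S_dn) = (0.0000−0.0000)/(405.2240−221.7780) = 0.0000. V = [p*·0.0000 + (1−p*)·0.0000]/1.45 = 0.0000. B = V − Δ·S = 0.0000.
(1,0): S=101.2500. Δ = (V_up−V_dn)/(S_up−S_dn) = (2.9509−67.6013)/(149.8500−82.0125) = -0.9530. V = [p*·2.9509 + (1−p*)·67.6013]/1.45 = 4.0315. B = V − Δ·S = 100.5246.
(1,1): S=185.0000. Δ = (V_up−V_dn)/(S_up−S_dn) = (0.0000−2.9509)/(273.8000−149.8500) = -0.0238. V = [p*·0.0000 + (1−p*)·2.9509]/1.45 = 0.0911. B = V − Δ·S = 4.4955.
(0,0): S=125.0000. Δ = (V_up−V_dn)/(S_up−S_dn) = (0.0911−4.0315)/(185.0000−101.2500) = -0.0470. V = [p*·0.0911 + (1−p*)·4.0315]/1.45 = 0.1845. B = V − Δ·S = 6.0657.
Each (Δ,B) replicates both successor values, so the strategy is self-financing and V0 is arbitrage-free.

(0,0): Delta=-0.0470 Bond=6.0657
(1,0): Delta=-0.9530 Bond=100.5246
(1,1): Delta=-0.0238 Bond=4.4955
(2,0): Delta=-1.0000 Bond=149.6138
(2,1): Delta=-0.9518 Bond=145.5801
(2,2): Delta=0.0000 Bond=0.0000
V0=0.1845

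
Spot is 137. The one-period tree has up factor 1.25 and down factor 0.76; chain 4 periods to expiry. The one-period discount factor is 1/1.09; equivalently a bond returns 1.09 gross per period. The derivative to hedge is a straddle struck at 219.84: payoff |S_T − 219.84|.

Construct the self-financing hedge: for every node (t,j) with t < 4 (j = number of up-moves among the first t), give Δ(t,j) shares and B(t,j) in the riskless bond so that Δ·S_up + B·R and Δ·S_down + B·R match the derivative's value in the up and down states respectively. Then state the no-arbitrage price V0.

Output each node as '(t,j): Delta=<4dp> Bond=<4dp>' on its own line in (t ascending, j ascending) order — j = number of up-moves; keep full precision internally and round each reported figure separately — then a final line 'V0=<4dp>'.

(0,0): Delta=-0.1944 Bond=78.7911
(1,0): Delta=-1.0000 Bond=169.7568
(1,1): Delta=0.0430 Bond=45.2159
(2,0): Delta=-1.0000 Bond=185.0349
(2,1): Delta=-1.0000 Bond=185.0349
(2,2): Delta=0.3505 Bond=-16.5327
(3,0): Delta=-1.0000 Bond=201.6881
(3,1): Delta=-1.0000 Bond=201.6881
(3,2): Delta=-1.0000 Bond=201.6881
(3,3): Delta=0.7486 Bond=-124.5460
V0=52.1523

The replicating-portfolio and risk-neutral prices coincide; use p* = (1.09−0.76)/(1.25−0.76) = 0.6735 for the latter.
Payoff layer (t=4): V(4,0)=174.1338, V(4,1)=144.6654, V(4,2)=96.1975, V(4,3)=16.4806, V(4,4)=114.6327
(3,0): S=60.1397. Δ = (V_up−V_dn)/(S_up−S_dn) = (144.6654−174.1338)/(75.1746−45.7062) = -1.0000. V = [p*·144.6654 + (1−p*)·174.1338]/1.09 = 141.5484. B = V − Δ·S = 201.6881.
(3,1): S=98.9140. Δ = (V_up−V_dn)/(S_up−S_dn) = (96.1975−144.6654)/(123.6425−75.1746) = -1.0000. V = [p*·96.1975 + (1−p*)·144.6654]/1.09 = 102.7741. B = V − Δ·S = 201.6881.
(3,2): S=162.6875. Δ = (V_up−V_dn)/(S_up−S_dn) = (16.4806−96.1975)/(203.3594−123.6425) = -1.0000. V = [p*·16.4806 + (1−p*)·96.1975]/1.09 = 39.0006. B = V − Δ·S = 201.6881.
(3,3): S=267.5781. Δ = (V_up−V_dn)/(S_up−S_dn) = (114.6327−16.4806)/(334.4727−203.3594) = 0.7486. V = [p*·114.6327 + (1−p*)·16.4806]/1.09 = 75.7642. B = V − Δ·S = -124.5460.
(2,0): S=79.1312. Δ = (V_up−V_dn)/(S_up−S_dn) = (102.7741−141.5484)/(98.9140−60.1397) = -1.0000. V = [p*·102.7741 + (1−p*)·141.5484]/1.09 = 105.9037. B = V − Δ·S = 185.0349.
(2,1): S=130.1500. Δ = (V_up−V_dn)/(S_up−S_dn) = (39.0006−102.7741)/(162.6875−98.9140) = -1.0000. V = [p*·39.0006 + (1−p*)·102.7741]/1.09 = 54.8849. B = V − Δ·S = 185.0349.
(2,2): S=214.0625. Δ = (V_up−V_dn)/(S_up−S_dn) = (75.7642−39.0006)/(267.5781−162.6875) = 0.3505. V = [p*·75.7642 + (1−p*)·39.0006]/1.09 = 58.4952. B = V − Δ·S = -16.5327.
(1,0): S=104.1200. Δ = (V_up−V_dn)/(S_up−S_dn) = (54.8849−105.9037)/(130.1500−79.1312) = -1.0000. V = [p*·54.8849 + (1−p*)·105.9037]/1.09 = 65.6368. B = V − Δ·S = 169.7568.
(1,1): S=171.2500. Δ = (V_up−V_dn)/(S_up−S_dn) = (58.4952−54.8849)/(214.0625−130.1500) = 0.0430. V = [p*·58.4952 + (1−p*)·54.8849]/1.09 = 52.5838. B = V − Δ·S = 45.2159.
(0,0): S=137.0000. Δ = (V_up−V_dn)/(S_up−S_dn) = (52.5838−65.6368)/(171.2500−104.1200) = -0.1944. V = [p*·52.5838 + (1−p*)·65.6368]/1.09 = 52.1523. B = V − Δ·S = 78.7911.
Root portfolio cost Δ·137+B reproduces V0=52.1523.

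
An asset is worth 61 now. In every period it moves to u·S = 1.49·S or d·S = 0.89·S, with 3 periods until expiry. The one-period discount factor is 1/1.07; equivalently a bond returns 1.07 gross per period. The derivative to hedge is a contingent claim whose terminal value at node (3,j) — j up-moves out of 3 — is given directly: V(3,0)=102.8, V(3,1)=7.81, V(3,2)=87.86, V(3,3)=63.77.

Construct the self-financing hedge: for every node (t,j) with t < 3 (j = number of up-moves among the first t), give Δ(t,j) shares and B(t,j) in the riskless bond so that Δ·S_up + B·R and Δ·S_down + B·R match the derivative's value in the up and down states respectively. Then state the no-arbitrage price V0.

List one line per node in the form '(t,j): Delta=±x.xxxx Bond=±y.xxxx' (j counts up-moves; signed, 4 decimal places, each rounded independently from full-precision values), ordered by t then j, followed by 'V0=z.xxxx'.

The replicating-portfolio and risk-neutral prices coincide; use p* = (1.07−0.89)/(1.49−0.89) = 0.3000 for the latter.
Terminal values V(3,·): V(3,0)=102.8000, V(3,1)=7.8100, V(3,2)=87.8600, V(3,3)=63.7700
Node (2,0) S=48.3181: V=(p*·7.8100+(1−p*)·102.8000)/1.07=69.4421; Δ=(7.8100−102.8000)/(71.9940−43.0031)=-3.2765; B=V−Δ·S=227.7587
Node (2,1) S=80.8921: V=(p*·87.8600+(1−p*)·7.8100)/1.07=29.7430; Δ=(87.8600−7.8100)/(120.5292−71.9940)=1.6493; B=V−Δ·S=-103.6737
Node (2,2) S=135.4261: V=(p*·63.7700+(1−p*)·87.8600)/1.07=75.3579; Δ=(63.7700−87.8600)/(201.7849−120.5292)=-0.2965; B=V−Δ·S=115.5079
Node (1,0) S=54.2900: V=(p*·29.7430+(1−p*)·69.4421)/1.07=53.7685; Δ=(29.7430−69.4421)/(80.8921−48.3181)=-1.2187; B=V−Δ·S=119.9336
Node (1,1) S=90.8900: V=(p*·75.3579+(1−p*)·29.7430)/1.07=40.5864; Δ=(75.3579−29.7430)/(135.4261−80.8921)=0.8364; B=V−Δ·S=-35.4385
Node (0,0) S=61.0000: V=(p*·40.5864+(1−p*)·53.7685)/1.07=46.5551; Δ=(40.5864−53.7685)/(90.8900−54.2900)=-0.3602; B=V−Δ·S=68.5252
The time-0 hedge costs 46.5551, which is the no-arbitrage price.

(0,0): Delta=-0.3602 Bond=68.5252
(1,0): Delta=-1.2187 Bond=119.9336
(1,1): Delta=0.8364 Bond=-35.4385
(2,0): Delta=-3.2765 Bond=227.7587
(2,1): Delta=1.6493 Bond=-103.6737
(2,2): Delta=-0.2965 Bond=115.5079
V0=46.5551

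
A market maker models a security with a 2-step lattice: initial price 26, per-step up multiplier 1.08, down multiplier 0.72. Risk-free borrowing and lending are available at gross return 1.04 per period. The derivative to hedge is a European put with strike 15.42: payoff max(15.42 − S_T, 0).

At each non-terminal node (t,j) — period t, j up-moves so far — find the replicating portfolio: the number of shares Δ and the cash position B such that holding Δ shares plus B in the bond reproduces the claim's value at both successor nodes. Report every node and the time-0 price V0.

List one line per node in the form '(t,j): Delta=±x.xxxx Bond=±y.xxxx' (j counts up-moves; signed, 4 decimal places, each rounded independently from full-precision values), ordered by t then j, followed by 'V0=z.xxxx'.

No-arbitrage ⇒ martingale measure with p* = (R−d)/(u−d) = 0.8889.
At expiry t=2: V(2,0)=1.9416, V(2,1)=0.0000, V(2,2)=0.0000
Node (1,0) S=18.7200: V=(p*·0.0000+(1−p*)·1.9416)/1.04=0.2074; Δ=(0.0000−1.9416)/(20.2176−13.4784)=-0.2881; B=V−Δ·S=5.6008
Node (1,1) S=28.0800: V=(p*·0.0000+(1−p*)·0.0000)/1.04=0.0000; Δ=(0.0000−0.0000)/(30.3264−20.2176)=0.0000; B=V−Δ·S=0.0000
Node (0,0) S=26.0000: V=(p*·0.0000+(1−p*)·0.2074)/1.04=0.0222; Δ=(0.0000−0.2074)/(28.0800−18.7200)=-0.0222; B=V−Δ·S=0.5984
Each (Δ,B) replicates both successor values, so the strategy is self-financing and V0 is arbitrage-free.

(0,0): Delta=-0.0222 Bond=0.5984
(1,0): Delta=-0.2881 Bond=5.6008
(1,1): Delta=0.0000 Bond=0.0000
V0=0.0222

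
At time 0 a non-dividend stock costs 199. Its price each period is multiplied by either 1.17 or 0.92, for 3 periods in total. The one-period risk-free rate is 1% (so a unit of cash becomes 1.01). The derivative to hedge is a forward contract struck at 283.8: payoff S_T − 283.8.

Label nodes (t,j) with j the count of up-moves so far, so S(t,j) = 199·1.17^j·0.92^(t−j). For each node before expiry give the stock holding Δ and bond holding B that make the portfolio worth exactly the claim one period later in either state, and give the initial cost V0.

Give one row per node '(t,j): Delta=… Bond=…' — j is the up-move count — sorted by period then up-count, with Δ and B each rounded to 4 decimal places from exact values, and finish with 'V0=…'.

Since d<R<u, set p* = (R−d)/(u−d) = 0.3600; price each node as the discounted p*-expectation of its children.
At expiry t=3: V(3,0)=-128.8411, V(3,1)=-86.7327, V(3,2)=-33.1818, V(3,3)=34.9210
  t=2,j=0: stock 168.4336 → up 197.0673 (V=-86.7327), down 154.9589 (V=-128.8411). Price -112.5565; hedge Δ=1.0000, bond B=-280.9901.
  t=2,j=1: stock 214.2036 → up 250.6182 (V=-33.1818), down 197.0673 (V=-86.7327). Price -66.7865; hedge Δ=1.0000, bond B=-280.9901.
  t=2,j=2: stock 272.4111 → up 318.7210 (V=34.9210), down 250.6182 (V=-33.1818). Price -8.5790; hedge Δ=1.0000, bond B=-280.9901.
  t=1,j=0: stock 183.0800 → up 214.2036 (V=-66.7865), down 168.4336 (V=-112.5565). Price -95.1280; hedge Δ=1.0000, bond B=-278.2080.
  t=1,j=1: stock 232.8300 → up 272.4111 (V=-8.5790), down 214.2036 (V=-66.7865). Price -45.3780; hedge Δ=1.0000, bond B=-278.2080.
  t=0,j=0: stock 199.0000 → up 232.8300 (V=-45.3780), down 183.0800 (V=-95.1280). Price -76.4535; hedge Δ=1.0000, bond B=-275.4535.
Check: Δ(0,0)·S0 + B(0,0) = -76.4535 = V0.

(0,0): Delta=1.0000 Bond=-275.4535
(1,0): Delta=1.0000 Bond=-278.2080
(1,1): Delta=1.0000 Bond=-278.2080
(2,0): Delta=1.0000 Bond=-280.9901
(2,1): Delta=1.0000 Bond=-280.9901
(2,2): Delta=1.0000 Bond=-280.9901
V0=-76.4535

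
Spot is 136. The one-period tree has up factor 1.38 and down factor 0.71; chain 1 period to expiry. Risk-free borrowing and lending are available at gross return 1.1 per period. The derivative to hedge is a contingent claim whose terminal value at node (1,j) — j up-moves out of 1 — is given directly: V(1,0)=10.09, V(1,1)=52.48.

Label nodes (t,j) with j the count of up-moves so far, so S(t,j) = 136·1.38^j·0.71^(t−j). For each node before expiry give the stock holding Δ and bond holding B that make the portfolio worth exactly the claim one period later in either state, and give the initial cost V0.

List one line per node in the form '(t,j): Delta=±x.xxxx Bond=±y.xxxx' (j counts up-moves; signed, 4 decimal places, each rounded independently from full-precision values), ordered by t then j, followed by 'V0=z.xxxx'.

Risk-neutral probability p* = (R−d)/(u−d) = (1.1−0.71)/(1.38−0.71) = 0.5821.
Terminal payoffs: V(1,0)=10.0900, V(1,1)=52.4800
Node (0,0) S=136.0000: V=(p*·52.4800+(1−p*)·10.0900)/1.1=31.6043; Δ=(52.4800−10.0900)/(187.6800−96.5600)=0.4652; B=V−Δ·S=-31.6643
Check: Δ(0,0)·S0 + B(0,0) = 31.6043 = V0.

(0,0): Delta=0.4652 Bond=-31.6643
V0=31.6043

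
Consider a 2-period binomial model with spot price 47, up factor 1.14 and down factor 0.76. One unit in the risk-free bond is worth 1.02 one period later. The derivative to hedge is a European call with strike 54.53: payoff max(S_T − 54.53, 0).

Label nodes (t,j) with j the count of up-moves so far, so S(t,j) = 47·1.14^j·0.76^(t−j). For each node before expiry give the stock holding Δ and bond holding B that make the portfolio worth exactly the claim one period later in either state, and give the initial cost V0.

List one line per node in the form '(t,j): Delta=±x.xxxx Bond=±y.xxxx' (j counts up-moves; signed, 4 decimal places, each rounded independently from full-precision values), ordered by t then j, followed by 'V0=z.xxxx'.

(0,0): Delta=0.2461 Bond=-8.6167
(1,0): Delta=0.0000 Bond=0.0000
(1,1): Delta=0.3218 Bond=-12.8455
V0=2.9478

Risk-neutral probability p* = (R−d)/(u−d) = (1.02−0.76)/(1.14−0.76) = 0.6842.
Terminal payoffs: V(2,0)=0.0000, V(2,1)=0.0000, V(2,2)=6.5512
  t=1,j=0: stock 35.7200 → up 40.7208 (V=0.0000), down 27.1472 (V=0.0000). Price 0.0000; hedge Δ=0.0000, bond B=0.0000.
  t=1,j=1: stock 53.5800 → up 61.0812 (V=6.5512), down 40.7208 (V=0.0000). Price 4.3945; hedge Δ=0.3218, bond B=-12.8455.
  t=0,j=0: stock 47.0000 → up 53.5800 (V=4.3945), down 35.7200 (V=0.0000). Price 2.9478; hedge Δ=0.2461, bond B=-8.6167.
Each (Δ,B) replicates both successor values, so the strategy is self-financing and V0 is arbitrage-free.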